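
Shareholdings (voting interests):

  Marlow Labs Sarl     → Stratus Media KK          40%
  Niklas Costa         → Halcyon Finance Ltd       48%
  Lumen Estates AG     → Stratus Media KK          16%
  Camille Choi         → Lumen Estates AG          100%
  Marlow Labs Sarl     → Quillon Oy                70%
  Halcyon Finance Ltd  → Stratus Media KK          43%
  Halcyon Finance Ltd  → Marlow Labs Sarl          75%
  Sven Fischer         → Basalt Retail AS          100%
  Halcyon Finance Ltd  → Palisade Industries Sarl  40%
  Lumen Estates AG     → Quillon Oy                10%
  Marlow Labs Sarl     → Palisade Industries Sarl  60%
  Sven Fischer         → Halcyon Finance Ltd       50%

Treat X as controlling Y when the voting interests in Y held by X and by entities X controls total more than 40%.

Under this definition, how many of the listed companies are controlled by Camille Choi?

1

Camille holds 100% of Lumen, so Camille controls Lumen.
No other company's threshold is met.
Camille controls 1 company.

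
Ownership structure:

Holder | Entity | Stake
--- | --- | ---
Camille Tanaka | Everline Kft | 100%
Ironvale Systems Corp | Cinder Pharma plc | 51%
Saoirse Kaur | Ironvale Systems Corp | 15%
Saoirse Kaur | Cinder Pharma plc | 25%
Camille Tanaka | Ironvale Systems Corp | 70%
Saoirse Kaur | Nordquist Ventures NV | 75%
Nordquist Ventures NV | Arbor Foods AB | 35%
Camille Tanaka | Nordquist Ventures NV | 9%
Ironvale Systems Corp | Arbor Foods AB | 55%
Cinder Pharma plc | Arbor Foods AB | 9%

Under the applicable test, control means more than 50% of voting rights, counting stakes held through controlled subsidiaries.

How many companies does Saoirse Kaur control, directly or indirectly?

1

Saoirse holds 75% of Nordquist, so Saoirse controls Nordquist.
No other company's threshold is met.
Saoirse controls 1 company.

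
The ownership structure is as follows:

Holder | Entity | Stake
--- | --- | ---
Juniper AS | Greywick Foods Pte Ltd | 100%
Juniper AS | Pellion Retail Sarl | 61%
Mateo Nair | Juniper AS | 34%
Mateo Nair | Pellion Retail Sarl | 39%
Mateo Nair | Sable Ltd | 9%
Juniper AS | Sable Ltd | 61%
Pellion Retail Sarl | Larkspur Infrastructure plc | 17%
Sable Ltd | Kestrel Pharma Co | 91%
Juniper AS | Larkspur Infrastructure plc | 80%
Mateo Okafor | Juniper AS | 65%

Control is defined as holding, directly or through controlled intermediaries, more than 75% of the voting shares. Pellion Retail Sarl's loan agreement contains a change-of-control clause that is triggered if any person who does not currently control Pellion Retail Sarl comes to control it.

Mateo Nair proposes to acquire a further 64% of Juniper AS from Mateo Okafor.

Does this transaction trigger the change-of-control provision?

Yes

The purchase adds only to Mateo Nair's holdings (Mateo Okafor's stake shrinks), so Mateo Nair is the only person who could newly come to control Pellion.
Mateo Nair's largest direct stake is 39% in Pellion, which does not meet the threshold, so Mateo Nair controls no company.
In Pellion, Mateo Nair's side holds only 39%, not > 75%.
So before the transaction, Mateo Nair does not control Pellion.
After the purchase, Mateo Nair's direct stake in Juniper rises to 34% + 64% = 98%, and Mateo Okafor's stake falls to 1%.
Mateo Nair holds 98% of Juniper, so Mateo Nair controls Juniper.
Mateo Nair and Juniper together hold 39% + 61% = 100% of Pellion, so Mateo Nair controls Pellion.
Mateo Nair did not control Pellion before and does after, so the clause is triggered.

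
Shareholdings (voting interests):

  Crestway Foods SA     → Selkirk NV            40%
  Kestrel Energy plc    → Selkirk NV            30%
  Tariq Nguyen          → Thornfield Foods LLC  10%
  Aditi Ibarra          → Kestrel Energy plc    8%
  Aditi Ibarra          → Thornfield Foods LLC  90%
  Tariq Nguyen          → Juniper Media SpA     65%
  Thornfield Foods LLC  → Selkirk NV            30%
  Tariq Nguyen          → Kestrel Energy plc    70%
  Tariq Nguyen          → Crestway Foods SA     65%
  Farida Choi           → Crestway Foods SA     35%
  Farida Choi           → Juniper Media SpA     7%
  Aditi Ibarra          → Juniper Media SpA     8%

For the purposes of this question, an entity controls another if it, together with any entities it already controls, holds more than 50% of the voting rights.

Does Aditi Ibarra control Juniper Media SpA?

Aditi holds 90% of Thornfield, so Aditi controls Thornfield.
In Juniper, Aditi's side holds only 8%, not > 50%.
So Aditi does not control Juniper.

No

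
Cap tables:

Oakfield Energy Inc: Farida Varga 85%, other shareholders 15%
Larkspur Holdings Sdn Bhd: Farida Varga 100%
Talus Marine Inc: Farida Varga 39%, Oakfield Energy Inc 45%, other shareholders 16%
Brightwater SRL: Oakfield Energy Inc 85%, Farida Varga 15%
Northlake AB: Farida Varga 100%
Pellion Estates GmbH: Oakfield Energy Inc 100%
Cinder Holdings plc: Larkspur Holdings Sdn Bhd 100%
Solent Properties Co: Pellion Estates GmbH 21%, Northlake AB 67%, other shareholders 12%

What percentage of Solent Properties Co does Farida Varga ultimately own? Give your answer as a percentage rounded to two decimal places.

84.85%

Farida reaches Solent along 2 paths.
Via Oakfield → Pellion: 85% × 100% × 21% = 17.85%.
Via Northlake: 100% × 67% = 67%.
Total: 17.85% + 67% = 84.85%.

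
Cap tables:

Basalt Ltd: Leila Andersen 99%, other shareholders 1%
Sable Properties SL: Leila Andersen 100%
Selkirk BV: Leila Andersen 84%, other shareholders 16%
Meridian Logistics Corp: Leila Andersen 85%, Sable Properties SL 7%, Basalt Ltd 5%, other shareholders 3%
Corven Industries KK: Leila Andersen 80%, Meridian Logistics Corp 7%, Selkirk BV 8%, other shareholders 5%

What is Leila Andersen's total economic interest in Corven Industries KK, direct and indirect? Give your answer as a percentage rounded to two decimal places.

Leila reaches Corven along 5 paths.
Direct stake: 80% = 80%.
Via Meridian: 85% × 7% = 5.95%.
Via Sable → Meridian: 100% × 7% × 7% = 0.49%.
Via Basalt → Meridian: 99% × 5% × 7% = 0.3465%.
Via Selkirk: 84% × 8% = 6.72%.
Total: 80% + 5.95% + 0.49% + 0.3465% + 6.72% = 93.5065%.
Rounded: 93.51%.

93.51%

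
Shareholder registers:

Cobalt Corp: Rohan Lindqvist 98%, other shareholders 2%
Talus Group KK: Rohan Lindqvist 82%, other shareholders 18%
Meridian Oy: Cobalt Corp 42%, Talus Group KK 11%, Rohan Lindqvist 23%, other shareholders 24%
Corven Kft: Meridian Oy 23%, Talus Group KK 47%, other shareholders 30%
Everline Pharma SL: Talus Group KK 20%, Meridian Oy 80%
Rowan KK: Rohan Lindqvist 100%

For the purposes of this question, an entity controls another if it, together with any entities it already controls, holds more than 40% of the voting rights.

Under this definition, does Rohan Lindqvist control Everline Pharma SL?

Yes

Rohan holds 82% of Talus, so Rohan controls Talus.
Rohan holds 98% of Cobalt, so Rohan controls Cobalt.
Cobalt and Talus and Rohan together hold 42% + 11% + 23% = 76% of Meridian, so Rohan controls Meridian.
Talus and Meridian together hold 20% + 80% = 100% of Everline, so Rohan controls Everline.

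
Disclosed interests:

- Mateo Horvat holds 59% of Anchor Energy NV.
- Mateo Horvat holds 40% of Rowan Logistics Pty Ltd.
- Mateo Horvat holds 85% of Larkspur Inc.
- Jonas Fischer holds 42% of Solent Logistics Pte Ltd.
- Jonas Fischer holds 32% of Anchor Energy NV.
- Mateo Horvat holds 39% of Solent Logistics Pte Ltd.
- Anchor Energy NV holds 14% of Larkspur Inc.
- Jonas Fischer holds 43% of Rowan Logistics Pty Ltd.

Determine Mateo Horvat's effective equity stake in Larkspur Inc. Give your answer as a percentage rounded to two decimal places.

Mateo reaches Larkspur along 2 paths.
Via Anchor: 59% × 14% = 8.26%.
Direct stake: 85% = 85%.
Total: 8.26% + 85% = 93.26%.

93.26%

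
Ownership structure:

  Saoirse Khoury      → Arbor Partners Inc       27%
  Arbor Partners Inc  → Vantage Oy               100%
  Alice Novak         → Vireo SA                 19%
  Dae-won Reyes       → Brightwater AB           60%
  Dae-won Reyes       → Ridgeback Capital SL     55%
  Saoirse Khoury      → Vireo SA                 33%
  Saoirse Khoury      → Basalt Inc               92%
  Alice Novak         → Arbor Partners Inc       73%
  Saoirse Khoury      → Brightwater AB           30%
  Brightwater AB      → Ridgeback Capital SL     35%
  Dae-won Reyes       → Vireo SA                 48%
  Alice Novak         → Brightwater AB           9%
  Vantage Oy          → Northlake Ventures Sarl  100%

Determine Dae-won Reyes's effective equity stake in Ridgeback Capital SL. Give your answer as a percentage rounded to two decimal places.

76.00%

Dae-won reaches Ridgeback along 2 paths.
Via Brightwater: 60% × 35% = 21%.
Direct stake: 55% = 55%.
Total: 21% + 55% = 76%.
Rounded: 76.00%.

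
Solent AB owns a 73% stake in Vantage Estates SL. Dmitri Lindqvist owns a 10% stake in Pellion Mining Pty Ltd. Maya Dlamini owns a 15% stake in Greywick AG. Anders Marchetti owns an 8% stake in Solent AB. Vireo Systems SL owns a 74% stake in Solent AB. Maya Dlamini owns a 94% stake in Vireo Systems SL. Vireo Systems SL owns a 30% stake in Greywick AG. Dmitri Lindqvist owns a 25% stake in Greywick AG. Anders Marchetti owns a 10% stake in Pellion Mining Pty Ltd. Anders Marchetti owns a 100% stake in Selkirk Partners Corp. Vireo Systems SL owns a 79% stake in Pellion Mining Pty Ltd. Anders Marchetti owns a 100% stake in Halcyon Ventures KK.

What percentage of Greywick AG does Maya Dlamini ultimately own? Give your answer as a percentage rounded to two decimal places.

43.20%

Maya reaches Greywick along 2 paths.
Via Vireo: 94% × 30% = 28.2%.
Direct stake: 15% = 15%.
Total: 28.2% + 15% = 43.2%.
Rounded: 43.20%.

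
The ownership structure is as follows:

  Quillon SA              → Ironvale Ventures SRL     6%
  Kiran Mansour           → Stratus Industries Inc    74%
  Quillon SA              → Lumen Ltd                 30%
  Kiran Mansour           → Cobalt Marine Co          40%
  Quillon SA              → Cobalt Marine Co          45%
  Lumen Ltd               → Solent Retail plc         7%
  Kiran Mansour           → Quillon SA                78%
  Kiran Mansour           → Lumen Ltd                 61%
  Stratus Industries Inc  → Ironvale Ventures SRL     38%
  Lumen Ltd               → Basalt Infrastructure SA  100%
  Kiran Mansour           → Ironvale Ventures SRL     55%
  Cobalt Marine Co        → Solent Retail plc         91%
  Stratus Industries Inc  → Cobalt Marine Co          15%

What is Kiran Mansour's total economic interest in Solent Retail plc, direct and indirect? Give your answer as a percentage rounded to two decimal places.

Kiran reaches Solent along 5 paths.
Via Cobalt: 40% × 91% = 36.4%.
Via Stratus → Cobalt: 74% × 15% × 91% = 10.101%.
Via Quillon → Cobalt: 78% × 45% × 91% = 31.941%.
Via Quillon → Lumen: 78% × 30% × 7% = 1.638%.
Via Lumen: 61% × 7% = 4.27%.
Total: 36.4% + 10.101% + 31.941% + 1.638% + 4.27% = 84.35%.

84.35%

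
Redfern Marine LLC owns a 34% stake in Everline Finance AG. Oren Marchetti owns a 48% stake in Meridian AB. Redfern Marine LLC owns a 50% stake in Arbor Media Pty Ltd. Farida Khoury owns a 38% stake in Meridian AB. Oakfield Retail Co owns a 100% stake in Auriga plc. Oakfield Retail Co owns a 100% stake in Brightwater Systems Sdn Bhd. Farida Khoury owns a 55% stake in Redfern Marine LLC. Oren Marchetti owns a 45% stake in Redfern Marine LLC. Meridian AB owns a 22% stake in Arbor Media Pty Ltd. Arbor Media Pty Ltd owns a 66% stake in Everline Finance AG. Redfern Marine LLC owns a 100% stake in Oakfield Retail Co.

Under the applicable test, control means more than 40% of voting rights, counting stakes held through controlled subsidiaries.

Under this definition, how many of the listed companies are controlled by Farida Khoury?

6

Farida holds 55% of Redfern, so Farida controls Redfern.
Redfern holds 50% of Arbor, so Farida controls Arbor.
Redfern holds 100% of Oakfield, so Farida controls Oakfield.
Oakfield holds 100% of Auriga, so Farida controls Auriga.
Oakfield holds 100% of Brightwater, so Farida controls Brightwater.
Redfern and Arbor together hold 34% + 66% = 100% of Everline, so Farida controls Everline.
No other company's threshold is met.
Farida controls 6 companies.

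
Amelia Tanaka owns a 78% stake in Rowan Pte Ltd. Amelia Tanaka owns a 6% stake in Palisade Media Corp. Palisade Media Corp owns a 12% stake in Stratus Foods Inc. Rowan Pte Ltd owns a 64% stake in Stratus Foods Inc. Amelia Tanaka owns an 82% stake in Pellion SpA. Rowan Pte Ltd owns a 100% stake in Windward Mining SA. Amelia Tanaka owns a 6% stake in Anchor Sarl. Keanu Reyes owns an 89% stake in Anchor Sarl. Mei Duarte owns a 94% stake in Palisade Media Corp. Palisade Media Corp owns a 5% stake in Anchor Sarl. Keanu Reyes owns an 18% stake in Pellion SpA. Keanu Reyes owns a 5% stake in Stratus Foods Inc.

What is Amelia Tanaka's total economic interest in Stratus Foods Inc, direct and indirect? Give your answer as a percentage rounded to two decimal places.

Amelia reaches Stratus along 2 paths.
Via Palisade: 6% × 12% = 0.72%.
Via Rowan: 78% × 64% = 49.92%.
Total: 0.72% + 49.92% = 50.64%.

50.64%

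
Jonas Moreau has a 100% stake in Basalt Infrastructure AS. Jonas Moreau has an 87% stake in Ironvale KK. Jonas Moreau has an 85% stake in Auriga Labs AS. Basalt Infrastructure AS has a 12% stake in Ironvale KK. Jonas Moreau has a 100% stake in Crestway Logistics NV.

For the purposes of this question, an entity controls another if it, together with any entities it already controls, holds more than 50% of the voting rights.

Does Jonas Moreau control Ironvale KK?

Yes

Jonas holds 100% of Basalt, so Jonas controls Basalt.
Jonas and Basalt together hold 87% + 12% = 99% of Ironvale, so Jonas controls Ironvale.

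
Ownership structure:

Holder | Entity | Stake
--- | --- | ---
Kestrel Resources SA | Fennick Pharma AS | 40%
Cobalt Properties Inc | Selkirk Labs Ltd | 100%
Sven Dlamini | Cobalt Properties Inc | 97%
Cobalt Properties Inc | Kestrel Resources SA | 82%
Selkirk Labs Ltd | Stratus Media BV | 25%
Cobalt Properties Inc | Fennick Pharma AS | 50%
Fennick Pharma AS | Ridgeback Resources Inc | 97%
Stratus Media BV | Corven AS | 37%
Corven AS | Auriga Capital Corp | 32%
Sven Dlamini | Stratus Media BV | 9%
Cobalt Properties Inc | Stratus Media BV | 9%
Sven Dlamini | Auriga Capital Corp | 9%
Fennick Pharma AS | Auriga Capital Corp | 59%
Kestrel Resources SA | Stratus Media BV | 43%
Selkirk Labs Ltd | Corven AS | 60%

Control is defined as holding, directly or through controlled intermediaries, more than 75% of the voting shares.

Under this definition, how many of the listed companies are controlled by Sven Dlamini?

8

Sven holds 97% of Cobalt, so Sven controls Cobalt.
Cobalt holds 82% of Kestrel, so Sven controls Kestrel.
Cobalt holds 100% of Selkirk, so Sven controls Selkirk.
Kestrel and Cobalt together hold 40% + 50% = 90% of Fennick, so Sven controls Fennick.
Cobalt and Kestrel and Selkirk and Sven together hold 9% + 43% + 25% + 9% = 86% of Stratus, so Sven controls Stratus.
Selkirk and Stratus together hold 60% + 37% = 97% of Corven, so Sven controls Corven.
Sven and Corven and Fennick together hold 9% + 32% + 59% = 100% of Auriga, so Sven controls Auriga.
Fennick holds 97% of Ridgeback, so Sven controls Ridgeback.
Sven controls 8 companies.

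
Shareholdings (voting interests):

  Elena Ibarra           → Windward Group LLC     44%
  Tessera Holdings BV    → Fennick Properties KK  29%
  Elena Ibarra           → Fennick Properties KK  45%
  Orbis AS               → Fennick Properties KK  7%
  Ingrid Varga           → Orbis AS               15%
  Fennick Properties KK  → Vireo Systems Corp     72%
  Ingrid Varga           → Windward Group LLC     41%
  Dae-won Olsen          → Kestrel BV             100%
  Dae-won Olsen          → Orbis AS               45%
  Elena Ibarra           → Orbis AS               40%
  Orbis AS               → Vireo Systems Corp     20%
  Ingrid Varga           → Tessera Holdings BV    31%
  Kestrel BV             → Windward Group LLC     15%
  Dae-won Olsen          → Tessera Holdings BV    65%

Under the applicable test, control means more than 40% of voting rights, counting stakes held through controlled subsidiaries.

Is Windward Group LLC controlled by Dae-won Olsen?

Dae-won holds 45% of Orbis, so Dae-won controls Orbis.
Dae-won holds 65% of Tessera, so Dae-won controls Tessera.
Dae-won holds 100% of Kestrel, so Dae-won controls Kestrel.
In Windward, Dae-won's side holds only 15%, not > 40%.
So Dae-won does not control Windward.

No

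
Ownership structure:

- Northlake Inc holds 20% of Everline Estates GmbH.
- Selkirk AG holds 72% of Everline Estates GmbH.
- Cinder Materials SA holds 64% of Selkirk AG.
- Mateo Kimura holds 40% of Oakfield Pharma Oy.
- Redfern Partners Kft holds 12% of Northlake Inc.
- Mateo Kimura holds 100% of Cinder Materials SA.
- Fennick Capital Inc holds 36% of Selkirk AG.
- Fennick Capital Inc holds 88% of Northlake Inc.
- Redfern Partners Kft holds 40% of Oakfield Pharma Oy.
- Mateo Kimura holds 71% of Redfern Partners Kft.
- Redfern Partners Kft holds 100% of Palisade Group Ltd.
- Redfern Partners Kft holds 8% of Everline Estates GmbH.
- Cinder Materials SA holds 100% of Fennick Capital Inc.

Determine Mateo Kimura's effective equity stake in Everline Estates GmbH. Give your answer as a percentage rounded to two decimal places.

96.98%

Mateo reaches Everline along 5 paths.
Via Cinder → Selkirk: 100% × 64% × 72% = 46.08%.
Via Cinder → Fennick → Selkirk: 100% × 100% × 36% × 72% = 25.92%.
Via Redfern → Northlake: 71% × 12% × 20% = 1.704%.
Via Cinder → Fennick → Northlake: 100% × 100% × 88% × 20% = 17.6%.
Via Redfern: 71% × 8% = 5.68%.
Total: 46.08% + 25.92% + 1.704% + 17.6% + 5.68% = 96.984%.
Rounded: 96.98%.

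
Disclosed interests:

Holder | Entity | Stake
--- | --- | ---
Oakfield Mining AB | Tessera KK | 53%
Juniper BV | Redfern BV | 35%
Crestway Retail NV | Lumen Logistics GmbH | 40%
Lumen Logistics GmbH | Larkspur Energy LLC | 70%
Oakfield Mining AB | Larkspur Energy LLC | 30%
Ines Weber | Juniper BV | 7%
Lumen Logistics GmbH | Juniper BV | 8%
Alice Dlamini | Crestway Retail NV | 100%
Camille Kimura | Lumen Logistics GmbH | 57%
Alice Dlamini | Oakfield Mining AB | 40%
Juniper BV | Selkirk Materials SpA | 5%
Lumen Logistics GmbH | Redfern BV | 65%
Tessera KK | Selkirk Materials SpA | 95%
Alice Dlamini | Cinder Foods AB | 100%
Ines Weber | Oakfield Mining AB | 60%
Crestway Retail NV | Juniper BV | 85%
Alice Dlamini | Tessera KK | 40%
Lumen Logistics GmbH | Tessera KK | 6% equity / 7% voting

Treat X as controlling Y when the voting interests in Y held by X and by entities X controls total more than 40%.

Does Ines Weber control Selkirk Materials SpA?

Ines holds 60% of Oakfield, so Ines controls Oakfield.
Oakfield holds 53% of Tessera, so Ines controls Tessera.
Tessera holds 95% of Selkirk, so Ines controls Selkirk.

Yes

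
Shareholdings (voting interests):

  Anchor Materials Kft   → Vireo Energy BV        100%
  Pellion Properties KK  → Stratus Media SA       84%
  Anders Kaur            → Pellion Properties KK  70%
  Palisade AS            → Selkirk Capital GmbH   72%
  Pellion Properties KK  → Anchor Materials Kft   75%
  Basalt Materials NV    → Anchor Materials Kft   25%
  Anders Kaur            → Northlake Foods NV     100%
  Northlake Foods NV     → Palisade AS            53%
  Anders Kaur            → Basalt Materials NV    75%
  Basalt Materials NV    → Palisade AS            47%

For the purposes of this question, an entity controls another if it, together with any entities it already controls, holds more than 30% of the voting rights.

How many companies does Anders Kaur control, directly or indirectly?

Anders holds 70% of Pellion, so Anders controls Pellion.
Anders holds 75% of Basalt, so Anders controls Basalt.
Anders holds 100% of Northlake, so Anders controls Northlake.
Pellion and Basalt together hold 75% + 25% = 100% of Anchor, so Anders controls Anchor.
Basalt and Northlake together hold 47% + 53% = 100% of Palisade, so Anders controls Palisade.
Pellion holds 84% of Stratus, so Anders controls Stratus.
Palisade holds 72% of Selkirk, so Anders controls Selkirk.
Anchor holds 100% of Vireo, so Anders controls Vireo.
Anders controls 8 companies.

8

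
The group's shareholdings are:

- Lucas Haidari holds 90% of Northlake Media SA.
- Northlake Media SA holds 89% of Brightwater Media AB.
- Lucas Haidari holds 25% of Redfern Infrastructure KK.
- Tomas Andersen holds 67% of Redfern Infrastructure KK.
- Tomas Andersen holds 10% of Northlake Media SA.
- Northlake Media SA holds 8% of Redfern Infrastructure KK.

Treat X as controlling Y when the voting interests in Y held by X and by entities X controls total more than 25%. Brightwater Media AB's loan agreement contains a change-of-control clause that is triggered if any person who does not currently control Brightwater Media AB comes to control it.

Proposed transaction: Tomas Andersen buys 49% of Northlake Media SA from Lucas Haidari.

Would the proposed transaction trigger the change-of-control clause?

Yes

The purchase adds only to Tomas's holdings (Lucas's stake shrinks), so Tomas is the only person who could newly come to control Brightwater.
Tomas holds 67% of Redfern, so Tomas controls Redfern.
Neither Tomas nor any entity Tomas controls holds any voting interest in Brightwater.
So before the transaction, Tomas does not control Brightwater.
After the purchase, Tomas's direct stake in Northlake rises to 10% + 49% = 59%, and Lucas's stake falls to 41%.
Tomas holds 59% of Northlake, so Tomas controls Northlake.
Northlake holds 89% of Brightwater, so Tomas controls Brightwater.
Tomas did not control Brightwater before and does after, so the clause is triggered.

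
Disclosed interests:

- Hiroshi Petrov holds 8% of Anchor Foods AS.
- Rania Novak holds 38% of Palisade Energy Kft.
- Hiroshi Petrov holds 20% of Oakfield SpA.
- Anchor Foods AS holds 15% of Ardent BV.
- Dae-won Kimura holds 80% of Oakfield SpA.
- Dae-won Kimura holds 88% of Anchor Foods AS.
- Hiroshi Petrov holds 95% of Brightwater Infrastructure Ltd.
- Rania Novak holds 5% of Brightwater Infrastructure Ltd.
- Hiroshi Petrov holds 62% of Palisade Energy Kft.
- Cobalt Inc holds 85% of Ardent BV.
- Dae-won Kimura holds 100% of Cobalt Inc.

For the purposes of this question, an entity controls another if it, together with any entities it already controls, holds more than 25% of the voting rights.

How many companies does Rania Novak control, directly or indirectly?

1

Rania holds 38% of Palisade, so Rania controls Palisade.
No other company's threshold is met.
Rania controls 1 company.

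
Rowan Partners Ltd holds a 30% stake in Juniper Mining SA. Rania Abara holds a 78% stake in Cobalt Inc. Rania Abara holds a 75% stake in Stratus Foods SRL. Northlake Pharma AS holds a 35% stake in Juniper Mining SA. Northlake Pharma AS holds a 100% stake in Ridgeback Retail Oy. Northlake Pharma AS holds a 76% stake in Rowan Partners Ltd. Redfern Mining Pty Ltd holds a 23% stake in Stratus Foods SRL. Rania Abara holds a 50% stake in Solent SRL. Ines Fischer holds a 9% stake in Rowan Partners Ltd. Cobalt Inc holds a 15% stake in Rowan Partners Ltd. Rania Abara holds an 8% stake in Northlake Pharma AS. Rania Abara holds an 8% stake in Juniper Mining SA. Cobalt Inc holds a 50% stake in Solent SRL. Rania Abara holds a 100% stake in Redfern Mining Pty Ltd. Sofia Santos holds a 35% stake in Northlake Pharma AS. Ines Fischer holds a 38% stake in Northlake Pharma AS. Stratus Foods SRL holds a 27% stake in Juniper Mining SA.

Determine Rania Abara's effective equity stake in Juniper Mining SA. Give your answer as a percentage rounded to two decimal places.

42.59%

Rania reaches Juniper along 6 paths.
Via Northlake: 8% × 35% = 2.8%.
Via Northlake → Rowan: 8% × 76% × 30% = 1.824%.
Via Cobalt → Rowan: 78% × 15% × 30% = 3.51%.
Direct stake: 8% = 8%.
Via Redfern → Stratus: 100% × 23% × 27% = 6.21%.
Via Stratus: 75% × 27% = 20.25%.
Total: 2.8% + 1.824% + 3.51% + 8% + 6.21% + 20.25% = 42.594%.
Rounded: 42.59%.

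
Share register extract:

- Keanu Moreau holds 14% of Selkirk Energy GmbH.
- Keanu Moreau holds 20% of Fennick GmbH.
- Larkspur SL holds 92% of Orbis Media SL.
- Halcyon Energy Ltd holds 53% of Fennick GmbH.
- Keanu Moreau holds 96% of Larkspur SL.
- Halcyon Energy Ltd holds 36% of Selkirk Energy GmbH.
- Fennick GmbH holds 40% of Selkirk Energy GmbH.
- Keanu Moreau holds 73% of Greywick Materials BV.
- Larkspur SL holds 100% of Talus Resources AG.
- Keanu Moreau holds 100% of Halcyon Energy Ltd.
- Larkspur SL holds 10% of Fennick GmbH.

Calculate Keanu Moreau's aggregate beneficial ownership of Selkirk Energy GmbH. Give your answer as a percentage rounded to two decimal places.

83.04%

Keanu reaches Selkirk along 5 paths.
Via Halcyon: 100% × 36% = 36%.
Via Fennick: 20% × 40% = 8%.
Via Halcyon → Fennick: 100% × 53% × 40% = 21.2%.
Via Larkspur → Fennick: 96% × 10% × 40% = 3.84%.
Direct stake: 14% = 14%.
Total: 36% + 8% + 21.2% + 3.84% + 14% = 83.04%.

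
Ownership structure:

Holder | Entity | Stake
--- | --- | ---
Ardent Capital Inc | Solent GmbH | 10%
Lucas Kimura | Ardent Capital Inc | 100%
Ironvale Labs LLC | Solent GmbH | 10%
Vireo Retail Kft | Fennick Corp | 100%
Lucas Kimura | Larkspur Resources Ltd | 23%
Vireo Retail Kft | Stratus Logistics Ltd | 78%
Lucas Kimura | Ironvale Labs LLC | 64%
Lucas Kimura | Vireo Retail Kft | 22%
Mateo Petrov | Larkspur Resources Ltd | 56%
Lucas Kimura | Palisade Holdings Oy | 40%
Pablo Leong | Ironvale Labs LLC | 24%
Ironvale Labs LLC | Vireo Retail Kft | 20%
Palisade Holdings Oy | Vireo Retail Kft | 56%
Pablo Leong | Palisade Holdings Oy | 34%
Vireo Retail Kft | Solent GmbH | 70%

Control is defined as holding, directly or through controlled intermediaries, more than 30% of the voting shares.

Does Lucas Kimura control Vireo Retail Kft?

Yes

Lucas holds 64% of Ironvale, so Lucas controls Ironvale.
Lucas holds 40% of Palisade, so Lucas controls Palisade.
Palisade and Ironvale and Lucas together hold 56% + 20% + 22% = 98% of Vireo, so Lucas controls Vireo.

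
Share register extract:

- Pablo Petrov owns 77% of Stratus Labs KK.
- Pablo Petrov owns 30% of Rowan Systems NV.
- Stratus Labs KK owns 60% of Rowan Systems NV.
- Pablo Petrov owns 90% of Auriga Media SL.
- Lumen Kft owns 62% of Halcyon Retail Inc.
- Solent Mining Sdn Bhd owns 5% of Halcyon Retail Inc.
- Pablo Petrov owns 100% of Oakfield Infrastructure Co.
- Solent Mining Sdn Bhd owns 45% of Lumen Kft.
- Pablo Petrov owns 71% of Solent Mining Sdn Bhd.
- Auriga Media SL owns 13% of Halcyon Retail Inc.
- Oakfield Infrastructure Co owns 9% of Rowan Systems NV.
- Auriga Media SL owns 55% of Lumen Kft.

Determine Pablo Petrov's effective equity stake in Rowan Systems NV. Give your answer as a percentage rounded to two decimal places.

85.20%

Pablo reaches Rowan along 3 paths.
Direct stake: 30% = 30%.
Via Stratus: 77% × 60% = 46.2%.
Via Oakfield: 100% × 9% = 9%.
Total: 30% + 46.2% + 9% = 85.2%.
Rounded: 85.20%.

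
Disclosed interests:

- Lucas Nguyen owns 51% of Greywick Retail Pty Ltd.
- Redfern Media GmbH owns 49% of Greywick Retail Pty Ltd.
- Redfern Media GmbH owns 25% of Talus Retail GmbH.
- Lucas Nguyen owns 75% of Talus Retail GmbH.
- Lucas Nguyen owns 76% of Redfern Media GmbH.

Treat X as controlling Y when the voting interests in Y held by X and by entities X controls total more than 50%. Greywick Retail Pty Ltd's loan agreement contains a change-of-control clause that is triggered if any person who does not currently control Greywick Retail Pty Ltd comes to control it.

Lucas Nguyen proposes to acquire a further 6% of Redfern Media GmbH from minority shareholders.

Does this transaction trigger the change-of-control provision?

No

The purchase changes only Lucas's holdings, so Lucas is the only person who could newly come to control Greywick.
Lucas holds 76% of Redfern, so Lucas controls Redfern.
Lucas and Redfern together hold 51% + 49% = 100% of Greywick, so Lucas controls Greywick.
So Lucas already controls Greywick before the transaction.
After the purchase, Lucas's direct stake in Redfern rises to 76% + 6% = 82%.
Lucas controlled Greywick already, so this is not a new person acquiring control; every other person's position is unchanged or reduced.
No new person acquires control, so the clause is not triggered.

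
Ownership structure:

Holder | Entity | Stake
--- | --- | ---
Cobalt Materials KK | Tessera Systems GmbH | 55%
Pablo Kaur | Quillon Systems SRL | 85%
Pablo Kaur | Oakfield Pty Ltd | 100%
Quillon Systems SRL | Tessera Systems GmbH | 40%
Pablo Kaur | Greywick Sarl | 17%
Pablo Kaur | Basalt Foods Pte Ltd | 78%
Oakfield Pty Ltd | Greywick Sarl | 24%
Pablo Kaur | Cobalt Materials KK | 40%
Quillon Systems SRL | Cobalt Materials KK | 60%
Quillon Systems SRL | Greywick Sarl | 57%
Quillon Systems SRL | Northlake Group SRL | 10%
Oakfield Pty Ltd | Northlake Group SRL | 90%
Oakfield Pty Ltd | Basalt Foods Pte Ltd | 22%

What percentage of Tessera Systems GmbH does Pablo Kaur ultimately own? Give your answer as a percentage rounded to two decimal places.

84.05%

Pablo reaches Tessera along 3 paths.
Via Quillon → Cobalt: 85% × 60% × 55% = 28.05%.
Via Cobalt: 40% × 55% = 22%.
Via Quillon: 85% × 40% = 34%.
Total: 28.05% + 22% + 34% = 84.05%.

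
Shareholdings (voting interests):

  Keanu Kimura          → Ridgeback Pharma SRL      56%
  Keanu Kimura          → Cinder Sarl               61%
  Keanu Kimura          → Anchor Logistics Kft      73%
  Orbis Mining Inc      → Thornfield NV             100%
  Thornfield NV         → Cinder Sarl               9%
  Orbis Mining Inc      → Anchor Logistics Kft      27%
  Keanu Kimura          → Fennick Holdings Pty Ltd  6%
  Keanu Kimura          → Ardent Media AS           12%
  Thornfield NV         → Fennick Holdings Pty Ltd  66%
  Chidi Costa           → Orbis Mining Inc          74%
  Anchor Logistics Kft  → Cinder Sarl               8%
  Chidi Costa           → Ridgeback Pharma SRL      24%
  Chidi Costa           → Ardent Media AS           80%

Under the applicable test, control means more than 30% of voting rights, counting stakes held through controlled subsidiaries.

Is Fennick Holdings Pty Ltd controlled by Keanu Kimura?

No

Keanu holds 56% of Ridgeback, so Keanu controls Ridgeback.
Keanu holds 73% of Anchor, so Keanu controls Anchor.
Keanu and Anchor together hold 61% + 8% = 69% of Cinder, so Keanu controls Cinder.
In Fennick, Keanu's side holds only 6%, not > 30%.
So Keanu does not control Fennick.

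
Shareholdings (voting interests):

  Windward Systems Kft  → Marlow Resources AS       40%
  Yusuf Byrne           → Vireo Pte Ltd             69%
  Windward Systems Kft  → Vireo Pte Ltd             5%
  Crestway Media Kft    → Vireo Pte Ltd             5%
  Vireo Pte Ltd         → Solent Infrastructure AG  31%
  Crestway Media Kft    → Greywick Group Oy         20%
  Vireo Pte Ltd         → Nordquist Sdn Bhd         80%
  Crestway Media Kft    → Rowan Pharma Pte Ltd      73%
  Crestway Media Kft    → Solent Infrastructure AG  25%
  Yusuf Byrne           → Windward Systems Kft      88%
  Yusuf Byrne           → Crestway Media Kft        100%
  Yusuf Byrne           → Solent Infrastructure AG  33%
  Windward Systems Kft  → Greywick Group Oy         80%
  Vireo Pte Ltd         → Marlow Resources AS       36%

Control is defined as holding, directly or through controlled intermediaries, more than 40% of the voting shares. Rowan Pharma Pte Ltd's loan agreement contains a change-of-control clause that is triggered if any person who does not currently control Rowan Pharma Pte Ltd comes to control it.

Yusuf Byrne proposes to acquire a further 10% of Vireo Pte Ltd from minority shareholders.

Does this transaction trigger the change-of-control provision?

The purchase changes only Yusuf's holdings, so Yusuf is the only person who could newly come to control Rowan.
Yusuf holds 100% of Crestway, so Yusuf controls Crestway.
Crestway holds 73% of Rowan, so Yusuf controls Rowan.
So Yusuf already controls Rowan before the transaction.
After the purchase, Yusuf's direct stake in Vireo rises to 69% + 10% = 79%.
Yusuf controlled Rowan already, so this is not a new person acquiring control; every other person's position is unchanged or reduced.
No new person acquires control, so the clause is not triggered.

No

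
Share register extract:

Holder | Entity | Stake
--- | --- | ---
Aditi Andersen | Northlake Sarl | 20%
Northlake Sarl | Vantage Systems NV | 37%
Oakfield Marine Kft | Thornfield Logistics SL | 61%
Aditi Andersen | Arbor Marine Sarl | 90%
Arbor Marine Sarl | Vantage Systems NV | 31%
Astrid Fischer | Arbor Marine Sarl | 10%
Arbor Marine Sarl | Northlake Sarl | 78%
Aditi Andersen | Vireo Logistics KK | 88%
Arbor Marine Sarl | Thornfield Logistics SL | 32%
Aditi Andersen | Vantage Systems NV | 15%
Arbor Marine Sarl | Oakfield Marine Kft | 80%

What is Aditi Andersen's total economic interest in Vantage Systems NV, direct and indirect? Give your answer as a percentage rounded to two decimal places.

76.27%

Aditi reaches Vantage along 4 paths.
Via Arbor: 90% × 31% = 27.9%.
Via Northlake: 20% × 37% = 7.4%.
Via Arbor → Northlake: 90% × 78% × 37% = 25.974%.
Direct stake: 15% = 15%.
Total: 27.9% + 7.4% + 25.974% + 15% = 76.274%.
Rounded: 76.27%.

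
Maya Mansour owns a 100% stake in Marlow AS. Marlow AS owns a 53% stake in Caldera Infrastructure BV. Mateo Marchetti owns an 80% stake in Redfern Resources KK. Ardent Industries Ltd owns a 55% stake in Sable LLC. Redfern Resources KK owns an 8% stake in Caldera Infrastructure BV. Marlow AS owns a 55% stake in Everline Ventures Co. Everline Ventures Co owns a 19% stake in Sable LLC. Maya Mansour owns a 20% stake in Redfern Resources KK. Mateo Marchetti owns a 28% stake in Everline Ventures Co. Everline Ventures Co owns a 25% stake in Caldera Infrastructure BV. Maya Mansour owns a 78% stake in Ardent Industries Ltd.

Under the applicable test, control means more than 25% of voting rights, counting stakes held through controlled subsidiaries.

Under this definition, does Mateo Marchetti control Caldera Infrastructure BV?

Yes

Mateo holds 28% of Everline, so Mateo controls Everline.
Mateo holds 80% of Redfern, so Mateo controls Redfern.
Redfern and Everline together hold 8% + 25% = 33% of Caldera, so Mateo controls Caldera.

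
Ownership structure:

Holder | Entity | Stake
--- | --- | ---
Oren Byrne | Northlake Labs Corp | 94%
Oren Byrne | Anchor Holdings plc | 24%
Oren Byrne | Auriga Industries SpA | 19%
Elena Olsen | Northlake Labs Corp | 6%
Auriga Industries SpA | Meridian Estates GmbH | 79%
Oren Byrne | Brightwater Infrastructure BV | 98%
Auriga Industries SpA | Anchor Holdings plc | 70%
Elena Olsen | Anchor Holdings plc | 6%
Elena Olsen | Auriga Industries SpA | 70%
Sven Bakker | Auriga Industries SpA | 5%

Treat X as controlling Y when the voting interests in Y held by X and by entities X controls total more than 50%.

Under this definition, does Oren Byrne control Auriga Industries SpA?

Oren holds 94% of Northlake, so Oren controls Northlake.
Oren holds 98% of Brightwater, so Oren controls Brightwater.
In Auriga, Oren's side holds only 19%, not > 50%.
So Oren does not control Auriga.

No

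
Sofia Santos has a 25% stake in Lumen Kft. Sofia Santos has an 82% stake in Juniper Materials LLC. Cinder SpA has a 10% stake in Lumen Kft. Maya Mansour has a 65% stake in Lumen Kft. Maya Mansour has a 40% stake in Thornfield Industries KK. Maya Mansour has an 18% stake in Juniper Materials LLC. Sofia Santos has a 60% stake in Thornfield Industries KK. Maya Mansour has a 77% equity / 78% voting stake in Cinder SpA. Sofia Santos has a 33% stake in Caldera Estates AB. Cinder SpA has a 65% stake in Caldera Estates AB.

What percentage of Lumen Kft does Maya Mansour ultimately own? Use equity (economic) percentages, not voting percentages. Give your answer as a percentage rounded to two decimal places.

Maya reaches Lumen along 2 paths.
Via Cinder: 77% × 10% = 7.7%.
Direct stake: 65% = 65%.
Total: 7.7% + 65% = 72.7%.
Rounded: 72.70%.

72.70%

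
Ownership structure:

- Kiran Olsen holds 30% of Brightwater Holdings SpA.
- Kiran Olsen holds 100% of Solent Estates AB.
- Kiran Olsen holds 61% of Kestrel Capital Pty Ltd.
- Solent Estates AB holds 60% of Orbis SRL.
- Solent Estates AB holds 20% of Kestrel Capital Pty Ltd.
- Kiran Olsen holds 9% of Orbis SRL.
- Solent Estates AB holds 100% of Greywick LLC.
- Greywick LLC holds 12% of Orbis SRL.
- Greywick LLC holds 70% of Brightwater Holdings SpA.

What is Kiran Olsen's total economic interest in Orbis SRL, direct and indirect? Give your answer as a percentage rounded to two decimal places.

81.00%

Kiran reaches Orbis along 3 paths.
Via Solent → Greywick: 100% × 100% × 12% = 12%.
Via Solent: 100% × 60% = 60%.
Direct stake: 9% = 9%.
Total: 12% + 60% + 9% = 81%.
Rounded: 81.00%.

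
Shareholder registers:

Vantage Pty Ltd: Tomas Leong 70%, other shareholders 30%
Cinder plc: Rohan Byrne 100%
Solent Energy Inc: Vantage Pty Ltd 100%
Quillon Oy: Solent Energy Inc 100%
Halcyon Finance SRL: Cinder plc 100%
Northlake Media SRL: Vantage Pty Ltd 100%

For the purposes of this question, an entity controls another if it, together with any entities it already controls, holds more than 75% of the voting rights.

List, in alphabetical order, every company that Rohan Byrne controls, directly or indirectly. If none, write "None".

Rohan holds 100% of Cinder, so Rohan controls Cinder.
Cinder holds 100% of Halcyon, so Rohan controls Halcyon.
No other company's threshold is met.

Cinder plc, Halcyon Finance SRL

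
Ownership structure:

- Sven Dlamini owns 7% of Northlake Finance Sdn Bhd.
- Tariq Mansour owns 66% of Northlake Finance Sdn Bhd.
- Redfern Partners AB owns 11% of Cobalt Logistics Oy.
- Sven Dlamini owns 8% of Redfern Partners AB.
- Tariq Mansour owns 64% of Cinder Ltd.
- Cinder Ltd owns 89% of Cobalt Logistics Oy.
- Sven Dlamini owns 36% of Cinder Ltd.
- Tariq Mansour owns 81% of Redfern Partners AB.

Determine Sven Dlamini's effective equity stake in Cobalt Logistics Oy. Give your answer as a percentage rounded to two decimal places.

32.92%

Sven reaches Cobalt along 2 paths.
Via Cinder: 36% × 89% = 32.04%.
Via Redfern: 8% × 11% = 0.88%.
Total: 32.04% + 0.88% = 32.92%.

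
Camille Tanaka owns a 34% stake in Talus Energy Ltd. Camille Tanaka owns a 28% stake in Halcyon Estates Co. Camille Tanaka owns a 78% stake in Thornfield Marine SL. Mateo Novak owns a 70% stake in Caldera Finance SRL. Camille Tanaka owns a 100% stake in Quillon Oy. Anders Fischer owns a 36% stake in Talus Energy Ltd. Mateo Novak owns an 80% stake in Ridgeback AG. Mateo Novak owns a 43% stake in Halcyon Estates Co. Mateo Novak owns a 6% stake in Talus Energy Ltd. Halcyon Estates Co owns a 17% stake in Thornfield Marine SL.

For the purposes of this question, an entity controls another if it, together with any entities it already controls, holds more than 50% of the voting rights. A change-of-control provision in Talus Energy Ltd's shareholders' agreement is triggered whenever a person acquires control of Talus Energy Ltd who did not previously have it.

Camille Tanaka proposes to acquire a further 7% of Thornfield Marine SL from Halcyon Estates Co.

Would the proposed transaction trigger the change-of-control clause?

The purchase adds only to Camille's holdings (Halcyon's stake shrinks), so Camille is the only person who could newly come to control Talus.
Camille holds 100% of Quillon, so Camille controls Quillon.
Camille holds 78% of Thornfield, so Camille controls Thornfield.
In Talus, Camille's side holds only 34%, not > 50%.
So before the transaction, Camille does not control Talus.
After the purchase, Camille's direct stake in Thornfield rises to 78% + 7% = 85%, and Halcyon's stake falls to 10%.
Camille holds 85% of Thornfield, so Camille controls Thornfield.
After the transaction, Camille's side holds 34% of Talus, not > 50%, so Camille still does not control Talus.
No new person acquires control, so the clause is not triggered.

No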